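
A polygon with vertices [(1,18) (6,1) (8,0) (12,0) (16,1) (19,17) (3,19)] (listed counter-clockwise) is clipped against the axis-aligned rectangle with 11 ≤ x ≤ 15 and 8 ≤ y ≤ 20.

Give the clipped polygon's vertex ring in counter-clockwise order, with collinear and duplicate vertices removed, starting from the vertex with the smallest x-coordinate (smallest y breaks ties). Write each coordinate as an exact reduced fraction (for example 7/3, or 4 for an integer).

Clipped polygon: [(11,8) (15,8) (15,35/2) (11,18)]

1. After x ≥ 11: [(11,0) (12,0) (16,1) (19,17) (11,18)]
2. After x ≤ 15: [(11,0) (12,0) (15,3/4) (15,35/2) (11,18)]
3. After y ≥ 8: [(11,8) (15,8) (15,35/2) (11,18)]
4. After y ≤ 20: [(11,8) (15,8) (15,35/2) (11,18)]
5. Canonical ring: [(11,8) (15,8) (15,35/2) (11,18)]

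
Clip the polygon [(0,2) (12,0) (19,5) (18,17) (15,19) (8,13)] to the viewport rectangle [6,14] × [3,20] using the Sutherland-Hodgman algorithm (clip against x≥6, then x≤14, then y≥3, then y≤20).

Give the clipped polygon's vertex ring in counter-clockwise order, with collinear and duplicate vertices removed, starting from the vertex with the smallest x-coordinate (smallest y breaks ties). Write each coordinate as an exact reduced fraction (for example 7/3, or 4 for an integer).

1. After x ≥ 6: [(6,41/4) (6,1) (12,0) (19,5) (18,17) (15,19) (8,13)]
2. After x ≤ 14: [(6,41/4) (6,1) (12,0) (14,10/7) (14,127/7) (8,13)]
3. After y ≥ 3: [(6,41/4) (6,3) (14,3) (14,127/7) (8,13)]
4. After y ≤ 20: [(6,41/4) (6,3) (14,3) (14,127/7) (8,13)]
5. Canonical ring: [(6,3) (14,3) (14,127/7) (8,13) (6,41/4)]

Clipped polygon: [(6,3) (14,3) (14,127/7) (8,13) (6,41/4)]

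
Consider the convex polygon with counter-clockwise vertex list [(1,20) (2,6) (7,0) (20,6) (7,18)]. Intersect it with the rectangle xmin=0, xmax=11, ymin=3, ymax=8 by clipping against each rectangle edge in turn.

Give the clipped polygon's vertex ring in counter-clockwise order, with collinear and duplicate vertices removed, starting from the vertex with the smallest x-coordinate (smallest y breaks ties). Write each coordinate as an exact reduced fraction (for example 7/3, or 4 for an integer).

1. After x ≥ 0: [(1,20) (2,6) (7,0) (20,6) (7,18)]
2. After x ≤ 11: [(1,20) (2,6) (7,0) (11,24/13) (11,186/13) (7,18)]
3. After y ≥ 3: [(1,20) (2,6) (9/2,3) (11,3) (11,186/13) (7,18)]
4. After y ≤ 8: [(13/7,8) (2,6) (9/2,3) (11,3) (11,8)]
5. Canonical ring: [(13/7,8) (2,6) (9/2,3) (11,3) (11,8)]

Clipped polygon: [(13/7,8) (2,6) (9/2,3) (11,3) (11,8)]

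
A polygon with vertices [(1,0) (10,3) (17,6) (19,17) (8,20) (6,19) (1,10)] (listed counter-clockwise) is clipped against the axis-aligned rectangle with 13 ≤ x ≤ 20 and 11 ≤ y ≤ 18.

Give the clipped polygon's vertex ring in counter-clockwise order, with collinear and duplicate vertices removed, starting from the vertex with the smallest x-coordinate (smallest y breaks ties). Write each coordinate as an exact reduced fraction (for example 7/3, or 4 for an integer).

1. After x ≥ 13: [(13,30/7) (17,6) (19,17) (13,205/11)]
2. After x ≤ 20: [(13,30/7) (17,6) (19,17) (13,205/11)]
3. After y ≥ 11: [(13,11) (197/11,11) (19,17) (13,205/11)]
4. After y ≤ 18: [(13,18) (13,11) (197/11,11) (19,17) (46/3,18)]
5. Canonical ring: [(13,11) (197/11,11) (19,17) (46/3,18) (13,18)]

Clipped polygon: [(13,11) (197/11,11) (19,17) (46/3,18) (13,18)]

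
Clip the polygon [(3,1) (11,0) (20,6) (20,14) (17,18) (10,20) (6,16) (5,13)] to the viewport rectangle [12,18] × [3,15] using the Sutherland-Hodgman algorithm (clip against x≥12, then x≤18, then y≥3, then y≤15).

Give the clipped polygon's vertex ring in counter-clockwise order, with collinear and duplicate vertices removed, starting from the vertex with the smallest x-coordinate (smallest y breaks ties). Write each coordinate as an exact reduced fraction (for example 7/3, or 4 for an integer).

1. After x ≥ 12: [(12,2/3) (20,6) (20,14) (17,18) (12,136/7)]
2. After x ≤ 18: [(12,2/3) (18,14/3) (18,50/3) (17,18) (12,136/7)]
3. After y ≥ 3: [(12,3) (31/2,3) (18,14/3) (18,50/3) (17,18) (12,136/7)]
4. After y ≤ 15: [(12,15) (12,3) (31/2,3) (18,14/3) (18,15)]
5. Canonical ring: [(12,3) (31/2,3) (18,14/3) (18,15) (12,15)]

Clipped polygon: [(12,3) (31/2,3) (18,14/3) (18,15) (12,15)]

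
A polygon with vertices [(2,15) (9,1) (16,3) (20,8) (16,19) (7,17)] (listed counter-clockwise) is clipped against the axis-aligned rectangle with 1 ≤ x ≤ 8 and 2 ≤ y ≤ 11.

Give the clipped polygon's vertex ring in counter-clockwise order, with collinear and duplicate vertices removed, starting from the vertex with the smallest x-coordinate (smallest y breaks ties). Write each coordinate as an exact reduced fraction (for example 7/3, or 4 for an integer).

1. After x ≥ 1: [(2,15) (9,1) (16,3) (20,8) (16,19) (7,17)]
2. After x ≤ 8: [(2,15) (8,3) (8,155/9) (7,17)]
3. After y ≥ 2: [(2,15) (8,3) (8,155/9) (7,17)]
4. After y ≤ 11: [(4,11) (8,3) (8,11)]
5. Canonical ring: [(4,11) (8,3) (8,11)]

Clipped polygon: [(4,11) (8,3) (8,11)]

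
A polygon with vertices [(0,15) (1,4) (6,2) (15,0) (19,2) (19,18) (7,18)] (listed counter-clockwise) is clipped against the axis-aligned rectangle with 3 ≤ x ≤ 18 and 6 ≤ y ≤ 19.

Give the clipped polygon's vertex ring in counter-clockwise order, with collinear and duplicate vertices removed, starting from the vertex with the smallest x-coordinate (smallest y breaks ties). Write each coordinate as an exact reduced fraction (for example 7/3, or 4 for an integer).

Clipped polygon: [(3,6) (18,6) (18,18) (7,18) (3,114/7)]

1. After x ≥ 3: [(3,114/7) (3,16/5) (6,2) (15,0) (19,2) (19,18) (7,18)]
2. After x ≤ 18: [(3,114/7) (3,16/5) (6,2) (15,0) (18,3/2) (18,18) (7,18)]
3. After y ≥ 6: [(3,114/7) (3,6) (18,6) (18,18) (7,18)]
4. After y ≤ 19: [(3,114/7) (3,6) (18,6) (18,18) (7,18)]
5. Canonical ring: [(3,6) (18,6) (18,18) (7,18) (3,114/7)]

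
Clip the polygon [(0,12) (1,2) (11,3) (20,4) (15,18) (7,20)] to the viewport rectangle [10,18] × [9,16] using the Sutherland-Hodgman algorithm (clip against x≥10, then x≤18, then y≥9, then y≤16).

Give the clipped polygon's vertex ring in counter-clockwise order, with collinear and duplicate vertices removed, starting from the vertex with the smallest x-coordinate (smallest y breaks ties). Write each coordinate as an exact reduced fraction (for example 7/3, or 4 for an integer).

1. After x ≥ 10: [(10,29/10) (11,3) (20,4) (15,18) (10,77/4)]
2. After x ≤ 18: [(10,29/10) (11,3) (18,34/9) (18,48/5) (15,18) (10,77/4)]
3. After y ≥ 9: [(10,9) (18,9) (18,48/5) (15,18) (10,77/4)]
4. After y ≤ 16: [(10,16) (10,9) (18,9) (18,48/5) (110/7,16)]
5. Canonical ring: [(10,9) (18,9) (18,48/5) (110/7,16) (10,16)]

Clipped polygon: [(10,9) (18,9) (18,48/5) (110/7,16) (10,16)]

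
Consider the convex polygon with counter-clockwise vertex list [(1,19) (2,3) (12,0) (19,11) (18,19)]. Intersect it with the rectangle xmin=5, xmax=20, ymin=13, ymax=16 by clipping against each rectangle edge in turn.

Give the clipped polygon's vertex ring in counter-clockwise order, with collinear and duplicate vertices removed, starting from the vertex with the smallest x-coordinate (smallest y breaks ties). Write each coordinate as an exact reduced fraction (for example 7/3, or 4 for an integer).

Clipped polygon: [(5,13) (75/4,13) (147/8,16) (5,16)]

1. After x ≥ 5: [(5,19) (5,21/10) (12,0) (19,11) (18,19)]
2. After x ≤ 20: [(5,19) (5,21/10) (12,0) (19,11) (18,19)]
3. After y ≥ 13: [(5,19) (5,13) (75/4,13) (18,19)]
4. After y ≤ 16: [(5,16) (5,13) (75/4,13) (147/8,16)]
5. Canonical ring: [(5,13) (75/4,13) (147/8,16) (5,16)]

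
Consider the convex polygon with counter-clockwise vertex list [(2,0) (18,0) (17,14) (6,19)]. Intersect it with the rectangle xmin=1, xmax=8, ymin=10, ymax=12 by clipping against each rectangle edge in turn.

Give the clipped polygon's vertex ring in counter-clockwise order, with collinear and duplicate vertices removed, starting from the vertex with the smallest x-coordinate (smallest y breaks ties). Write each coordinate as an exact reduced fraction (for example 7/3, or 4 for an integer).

1. After x ≥ 1: [(2,0) (18,0) (17,14) (6,19)]
2. After x ≤ 8: [(2,0) (8,0) (8,199/11) (6,19)]
3. After y ≥ 10: [(78/19,10) (8,10) (8,199/11) (6,19)]
4. After y ≤ 12: [(86/19,12) (78/19,10) (8,10) (8,12)]
5. Canonical ring: [(78/19,10) (8,10) (8,12) (86/19,12)]

Clipped polygon: [(78/19,10) (8,10) (8,12) (86/19,12)]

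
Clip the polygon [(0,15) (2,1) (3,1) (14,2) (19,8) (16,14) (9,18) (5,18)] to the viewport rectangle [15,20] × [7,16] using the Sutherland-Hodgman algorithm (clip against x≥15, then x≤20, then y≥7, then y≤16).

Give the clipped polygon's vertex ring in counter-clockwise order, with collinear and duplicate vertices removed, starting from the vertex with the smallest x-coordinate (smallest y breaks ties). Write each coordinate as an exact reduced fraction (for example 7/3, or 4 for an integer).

Clipped polygon: [(15,7) (109/6,7) (19,8) (16,14) (15,102/7)]

1. After x ≥ 15: [(15,16/5) (19,8) (16,14) (15,102/7)]
2. After x ≤ 20: [(15,16/5) (19,8) (16,14) (15,102/7)]
3. After y ≥ 7: [(15,7) (109/6,7) (19,8) (16,14) (15,102/7)]
4. After y ≤ 16: [(15,7) (109/6,7) (19,8) (16,14) (15,102/7)]
5. Canonical ring: [(15,7) (109/6,7) (19,8) (16,14) (15,102/7)]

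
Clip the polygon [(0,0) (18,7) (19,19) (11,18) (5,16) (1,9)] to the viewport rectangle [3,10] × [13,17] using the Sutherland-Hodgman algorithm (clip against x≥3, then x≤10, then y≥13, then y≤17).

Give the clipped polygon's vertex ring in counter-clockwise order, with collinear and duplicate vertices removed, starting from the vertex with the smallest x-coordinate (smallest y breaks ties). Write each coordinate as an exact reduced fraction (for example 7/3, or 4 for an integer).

1. After x ≥ 3: [(3,7/6) (18,7) (19,19) (11,18) (5,16) (3,25/2)]
2. After x ≤ 10: [(3,7/6) (10,35/9) (10,53/3) (5,16) (3,25/2)]
3. After y ≥ 13: [(10,13) (10,53/3) (5,16) (23/7,13)]
4. After y ≤ 17: [(10,13) (10,17) (8,17) (5,16) (23/7,13)]
5. Canonical ring: [(23/7,13) (10,13) (10,17) (8,17) (5,16)]

Clipped polygon: [(23/7,13) (10,13) (10,17) (8,17) (5,16)]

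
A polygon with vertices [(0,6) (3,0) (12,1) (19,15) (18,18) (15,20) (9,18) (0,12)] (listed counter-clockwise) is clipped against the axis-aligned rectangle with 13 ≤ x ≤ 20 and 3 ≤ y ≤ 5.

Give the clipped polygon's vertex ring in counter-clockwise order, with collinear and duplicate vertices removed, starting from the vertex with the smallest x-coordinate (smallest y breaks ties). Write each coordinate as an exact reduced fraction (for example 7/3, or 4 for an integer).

Clipped polygon: [(13,3) (14,5) (13,5)]

1. After x ≥ 13: [(13,3) (19,15) (18,18) (15,20) (13,58/3)]
2. After x ≤ 20: [(13,3) (19,15) (18,18) (15,20) (13,58/3)]
3. After y ≥ 3: [(13,3) (19,15) (18,18) (15,20) (13,58/3)]
4. After y ≤ 5: [(13,5) (13,3) (14,5)]
5. Canonical ring: [(13,3) (14,5) (13,5)]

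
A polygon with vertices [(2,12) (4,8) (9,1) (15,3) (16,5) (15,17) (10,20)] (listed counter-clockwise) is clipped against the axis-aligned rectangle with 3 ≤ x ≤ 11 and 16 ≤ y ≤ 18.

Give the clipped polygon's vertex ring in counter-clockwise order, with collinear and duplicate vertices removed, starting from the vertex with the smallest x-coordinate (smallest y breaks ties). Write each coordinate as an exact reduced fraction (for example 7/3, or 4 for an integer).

Clipped polygon: [(6,16) (11,16) (11,18) (8,18)]

1. After x ≥ 3: [(3,13) (3,10) (4,8) (9,1) (15,3) (16,5) (15,17) (10,20)]
2. After x ≤ 11: [(3,13) (3,10) (4,8) (9,1) (11,5/3) (11,97/5) (10,20)]
3. After y ≥ 16: [(6,16) (11,16) (11,97/5) (10,20)]
4. After y ≤ 18: [(8,18) (6,16) (11,16) (11,18)]
5. Canonical ring: [(6,16) (11,16) (11,18) (8,18)]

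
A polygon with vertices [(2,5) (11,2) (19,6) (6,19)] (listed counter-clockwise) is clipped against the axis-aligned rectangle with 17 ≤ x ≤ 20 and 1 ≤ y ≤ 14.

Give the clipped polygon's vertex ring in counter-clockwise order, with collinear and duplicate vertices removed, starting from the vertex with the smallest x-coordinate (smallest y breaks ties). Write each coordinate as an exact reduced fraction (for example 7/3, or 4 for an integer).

1. After x ≥ 17: [(17,5) (19,6) (17,8)]
2. After x ≤ 20: [(17,5) (19,6) (17,8)]
3. After y ≥ 1: [(17,5) (19,6) (17,8)]
4. After y ≤ 14: [(17,5) (19,6) (17,8)]
5. Canonical ring: [(17,5) (19,6) (17,8)]

Clipped polygon: [(17,5) (19,6) (17,8)]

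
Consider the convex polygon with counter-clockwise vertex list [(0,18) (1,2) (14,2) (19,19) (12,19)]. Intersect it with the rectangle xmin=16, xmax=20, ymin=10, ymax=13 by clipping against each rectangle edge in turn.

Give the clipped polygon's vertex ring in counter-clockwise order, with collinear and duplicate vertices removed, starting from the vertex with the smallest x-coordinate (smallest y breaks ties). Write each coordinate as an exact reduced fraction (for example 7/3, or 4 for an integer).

Clipped polygon: [(16,10) (278/17,10) (293/17,13) (16,13)]

1. After x ≥ 16: [(16,44/5) (19,19) (16,19)]
2. After x ≤ 20: [(16,44/5) (19,19) (16,19)]
3. After y ≥ 10: [(16,10) (278/17,10) (19,19) (16,19)]
4. After y ≤ 13: [(16,13) (16,10) (278/17,10) (293/17,13)]
5. Canonical ring: [(16,10) (278/17,10) (293/17,13) (16,13)]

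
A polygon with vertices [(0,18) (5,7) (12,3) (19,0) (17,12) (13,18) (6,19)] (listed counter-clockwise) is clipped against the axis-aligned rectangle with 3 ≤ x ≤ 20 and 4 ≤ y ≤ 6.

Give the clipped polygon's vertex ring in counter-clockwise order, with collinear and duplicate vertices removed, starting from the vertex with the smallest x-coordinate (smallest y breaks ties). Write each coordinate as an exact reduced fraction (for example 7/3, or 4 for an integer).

1. After x ≥ 3: [(3,37/2) (3,57/5) (5,7) (12,3) (19,0) (17,12) (13,18) (6,19)]
2. After x ≤ 20: [(3,37/2) (3,57/5) (5,7) (12,3) (19,0) (17,12) (13,18) (6,19)]
3. After y ≥ 4: [(3,37/2) (3,57/5) (5,7) (41/4,4) (55/3,4) (17,12) (13,18) (6,19)]
4. After y ≤ 6: [(27/4,6) (41/4,4) (55/3,4) (18,6)]
5. Canonical ring: [(27/4,6) (41/4,4) (55/3,4) (18,6)]

Clipped polygon: [(27/4,6) (41/4,4) (55/3,4) (18,6)]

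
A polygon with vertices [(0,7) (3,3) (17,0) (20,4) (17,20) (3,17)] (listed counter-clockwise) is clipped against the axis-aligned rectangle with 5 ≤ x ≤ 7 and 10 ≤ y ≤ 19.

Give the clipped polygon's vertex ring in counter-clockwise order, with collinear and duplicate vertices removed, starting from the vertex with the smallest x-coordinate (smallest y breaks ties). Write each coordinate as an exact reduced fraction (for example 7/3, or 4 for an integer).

1. After x ≥ 5: [(5,18/7) (17,0) (20,4) (17,20) (5,122/7)]
2. After x ≤ 7: [(5,18/7) (7,15/7) (7,125/7) (5,122/7)]
3. After y ≥ 10: [(5,10) (7,10) (7,125/7) (5,122/7)]
4. After y ≤ 19: [(5,10) (7,10) (7,125/7) (5,122/7)]
5. Canonical ring: [(5,10) (7,10) (7,125/7) (5,122/7)]

Clipped polygon: [(5,10) (7,10) (7,125/7) (5,122/7)]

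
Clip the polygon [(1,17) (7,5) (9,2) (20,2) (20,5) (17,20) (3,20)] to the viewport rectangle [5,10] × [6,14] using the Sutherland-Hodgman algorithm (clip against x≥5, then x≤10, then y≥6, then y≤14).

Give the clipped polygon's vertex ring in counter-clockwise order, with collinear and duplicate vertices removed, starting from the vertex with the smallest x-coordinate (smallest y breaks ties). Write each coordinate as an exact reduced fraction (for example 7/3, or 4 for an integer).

Clipped polygon: [(5,9) (13/2,6) (10,6) (10,14) (5,14)]

1. After x ≥ 5: [(5,9) (7,5) (9,2) (20,2) (20,5) (17,20) (5,20)]
2. After x ≤ 10: [(5,9) (7,5) (9,2) (10,2) (10,20) (5,20)]
3. After y ≥ 6: [(5,9) (13/2,6) (10,6) (10,20) (5,20)]
4. After y ≤ 14: [(5,14) (5,9) (13/2,6) (10,6) (10,14)]
5. Canonical ring: [(5,9) (13/2,6) (10,6) (10,14) (5,14)]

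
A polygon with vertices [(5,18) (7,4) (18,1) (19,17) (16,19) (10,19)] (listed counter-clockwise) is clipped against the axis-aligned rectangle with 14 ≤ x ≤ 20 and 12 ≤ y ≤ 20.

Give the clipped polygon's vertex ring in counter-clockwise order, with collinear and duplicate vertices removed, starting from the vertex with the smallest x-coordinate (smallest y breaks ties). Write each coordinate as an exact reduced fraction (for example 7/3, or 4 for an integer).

Clipped polygon: [(14,12) (299/16,12) (19,17) (16,19) (14,19)]

1. After x ≥ 14: [(14,23/11) (18,1) (19,17) (16,19) (14,19)]
2. After x ≤ 20: [(14,23/11) (18,1) (19,17) (16,19) (14,19)]
3. After y ≥ 12: [(14,12) (299/16,12) (19,17) (16,19) (14,19)]
4. After y ≤ 20: [(14,12) (299/16,12) (19,17) (16,19) (14,19)]
5. Canonical ring: [(14,12) (299/16,12) (19,17) (16,19) (14,19)]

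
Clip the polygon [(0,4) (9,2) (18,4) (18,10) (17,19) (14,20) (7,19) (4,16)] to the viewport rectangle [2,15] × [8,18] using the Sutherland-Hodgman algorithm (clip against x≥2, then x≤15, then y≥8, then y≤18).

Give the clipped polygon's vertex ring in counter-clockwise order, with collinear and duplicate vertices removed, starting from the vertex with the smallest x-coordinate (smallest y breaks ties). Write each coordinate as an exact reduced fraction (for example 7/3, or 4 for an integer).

1. After x ≥ 2: [(2,10) (2,32/9) (9,2) (18,4) (18,10) (17,19) (14,20) (7,19) (4,16)]
2. After x ≤ 15: [(2,10) (2,32/9) (9,2) (15,10/3) (15,59/3) (14,20) (7,19) (4,16)]
3. After y ≥ 8: [(2,10) (2,8) (15,8) (15,59/3) (14,20) (7,19) (4,16)]
4. After y ≤ 18: [(2,10) (2,8) (15,8) (15,18) (6,18) (4,16)]
5. Canonical ring: [(2,8) (15,8) (15,18) (6,18) (4,16) (2,10)]

Clipped polygon: [(2,8) (15,8) (15,18) (6,18) (4,16) (2,10)]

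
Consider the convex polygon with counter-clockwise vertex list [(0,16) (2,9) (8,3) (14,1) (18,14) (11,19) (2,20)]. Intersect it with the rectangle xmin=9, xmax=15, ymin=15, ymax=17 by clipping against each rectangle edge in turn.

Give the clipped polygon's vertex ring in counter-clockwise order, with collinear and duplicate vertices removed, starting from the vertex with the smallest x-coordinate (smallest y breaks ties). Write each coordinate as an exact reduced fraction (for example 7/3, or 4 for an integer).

1. After x ≥ 9: [(9,8/3) (14,1) (18,14) (11,19) (9,173/9)]
2. After x ≤ 15: [(9,8/3) (14,1) (15,17/4) (15,113/7) (11,19) (9,173/9)]
3. After y ≥ 15: [(9,15) (15,15) (15,113/7) (11,19) (9,173/9)]
4. After y ≤ 17: [(9,17) (9,15) (15,15) (15,113/7) (69/5,17)]
5. Canonical ring: [(9,15) (15,15) (15,113/7) (69/5,17) (9,17)]

Clipped polygon: [(9,15) (15,15) (15,113/7) (69/5,17) (9,17)]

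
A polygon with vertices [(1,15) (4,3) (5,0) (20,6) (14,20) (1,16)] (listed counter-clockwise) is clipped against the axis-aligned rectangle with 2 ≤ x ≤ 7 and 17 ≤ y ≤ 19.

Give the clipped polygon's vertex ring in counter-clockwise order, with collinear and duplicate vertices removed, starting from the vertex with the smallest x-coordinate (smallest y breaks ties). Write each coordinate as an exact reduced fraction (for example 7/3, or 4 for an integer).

1. After x ≥ 2: [(2,11) (4,3) (5,0) (20,6) (14,20) (2,212/13)]
2. After x ≤ 7: [(2,11) (4,3) (5,0) (7,4/5) (7,232/13) (2,212/13)]
3. After y ≥ 17: [(7,17) (7,232/13) (17/4,17)]
4. After y ≤ 19: [(7,17) (7,232/13) (17/4,17)]
5. Canonical ring: [(17/4,17) (7,17) (7,232/13)]

Clipped polygon: [(17/4,17) (7,17) (7,232/13)]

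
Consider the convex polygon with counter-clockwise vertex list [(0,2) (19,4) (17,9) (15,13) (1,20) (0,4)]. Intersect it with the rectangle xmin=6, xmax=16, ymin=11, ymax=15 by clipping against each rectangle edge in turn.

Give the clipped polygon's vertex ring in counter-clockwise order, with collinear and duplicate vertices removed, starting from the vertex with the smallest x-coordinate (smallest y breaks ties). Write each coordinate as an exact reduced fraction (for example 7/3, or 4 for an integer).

Clipped polygon: [(6,11) (16,11) (15,13) (11,15) (6,15)]

1. After x ≥ 6: [(6,50/19) (19,4) (17,9) (15,13) (6,35/2)]
2. After x ≤ 16: [(6,50/19) (16,70/19) (16,11) (15,13) (6,35/2)]
3. After y ≥ 11: [(6,11) (16,11) (16,11) (15,13) (6,35/2)]
4. After y ≤ 15: [(6,15) (6,11) (16,11) (16,11) (15,13) (11,15)]
5. Canonical ring: [(6,11) (16,11) (15,13) (11,15) (6,15)]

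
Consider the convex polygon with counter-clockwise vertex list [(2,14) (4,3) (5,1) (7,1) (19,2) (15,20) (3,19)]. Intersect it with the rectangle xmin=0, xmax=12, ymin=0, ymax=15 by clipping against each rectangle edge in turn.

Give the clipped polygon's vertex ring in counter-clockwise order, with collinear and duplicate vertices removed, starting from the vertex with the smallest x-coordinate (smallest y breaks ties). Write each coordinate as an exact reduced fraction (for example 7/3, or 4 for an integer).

1. After x ≥ 0: [(2,14) (4,3) (5,1) (7,1) (19,2) (15,20) (3,19)]
2. After x ≤ 12: [(2,14) (4,3) (5,1) (7,1) (12,17/12) (12,79/4) (3,19)]
3. After y ≥ 0: [(2,14) (4,3) (5,1) (7,1) (12,17/12) (12,79/4) (3,19)]
4. After y ≤ 15: [(11/5,15) (2,14) (4,3) (5,1) (7,1) (12,17/12) (12,15)]
5. Canonical ring: [(2,14) (4,3) (5,1) (7,1) (12,17/12) (12,15) (11/5,15)]

Clipped polygon: [(2,14) (4,3) (5,1) (7,1) (12,17/12) (12,15) (11/5,15)]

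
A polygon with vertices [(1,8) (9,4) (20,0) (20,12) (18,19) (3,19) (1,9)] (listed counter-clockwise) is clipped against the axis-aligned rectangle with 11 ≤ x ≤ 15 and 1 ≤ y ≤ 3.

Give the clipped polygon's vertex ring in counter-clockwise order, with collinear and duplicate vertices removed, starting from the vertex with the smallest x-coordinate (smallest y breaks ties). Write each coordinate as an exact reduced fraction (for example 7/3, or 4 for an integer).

Clipped polygon: [(47/4,3) (15,20/11) (15,3)]

1. After x ≥ 11: [(11,36/11) (20,0) (20,12) (18,19) (11,19)]
2. After x ≤ 15: [(11,36/11) (15,20/11) (15,19) (11,19)]
3. After y ≥ 1: [(11,36/11) (15,20/11) (15,19) (11,19)]
4. After y ≤ 3: [(47/4,3) (15,20/11) (15,3)]
5. Canonical ring: [(47/4,3) (15,20/11) (15,3)]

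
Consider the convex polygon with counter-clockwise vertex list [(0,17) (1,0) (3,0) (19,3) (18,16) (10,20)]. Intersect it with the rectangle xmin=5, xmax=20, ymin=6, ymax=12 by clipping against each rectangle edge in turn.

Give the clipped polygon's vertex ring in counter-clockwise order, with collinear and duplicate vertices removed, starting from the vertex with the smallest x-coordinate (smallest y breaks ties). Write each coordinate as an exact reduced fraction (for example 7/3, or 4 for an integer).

1. After x ≥ 5: [(5,37/2) (5,3/8) (19,3) (18,16) (10,20)]
2. After x ≤ 20: [(5,37/2) (5,3/8) (19,3) (18,16) (10,20)]
3. After y ≥ 6: [(5,37/2) (5,6) (244/13,6) (18,16) (10,20)]
4. After y ≤ 12: [(5,12) (5,6) (244/13,6) (238/13,12)]
5. Canonical ring: [(5,6) (244/13,6) (238/13,12) (5,12)]

Clipped polygon: [(5,6) (244/13,6) (238/13,12) (5,12)]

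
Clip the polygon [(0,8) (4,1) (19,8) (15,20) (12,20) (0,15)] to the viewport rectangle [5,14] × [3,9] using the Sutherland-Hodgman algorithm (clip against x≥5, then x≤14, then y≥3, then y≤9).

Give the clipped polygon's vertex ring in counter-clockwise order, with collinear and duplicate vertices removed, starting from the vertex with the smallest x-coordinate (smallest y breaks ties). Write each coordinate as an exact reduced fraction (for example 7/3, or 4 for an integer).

Clipped polygon: [(5,3) (58/7,3) (14,17/3) (14,9) (5,9)]

1. After x ≥ 5: [(5,22/15) (19,8) (15,20) (12,20) (5,205/12)]
2. After x ≤ 14: [(5,22/15) (14,17/3) (14,20) (12,20) (5,205/12)]
3. After y ≥ 3: [(5,3) (58/7,3) (14,17/3) (14,20) (12,20) (5,205/12)]
4. After y ≤ 9: [(5,9) (5,3) (58/7,3) (14,17/3) (14,9)]
5. Canonical ring: [(5,3) (58/7,3) (14,17/3) (14,9) (5,9)]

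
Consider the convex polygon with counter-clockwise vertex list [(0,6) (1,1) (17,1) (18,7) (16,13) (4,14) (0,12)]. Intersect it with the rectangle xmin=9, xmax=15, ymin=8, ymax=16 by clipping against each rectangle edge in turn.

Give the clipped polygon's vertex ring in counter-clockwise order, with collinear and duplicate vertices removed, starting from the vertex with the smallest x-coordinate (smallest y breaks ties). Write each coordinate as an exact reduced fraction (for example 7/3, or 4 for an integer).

1. After x ≥ 9: [(9,1) (17,1) (18,7) (16,13) (9,163/12)]
2. After x ≤ 15: [(9,1) (15,1) (15,157/12) (9,163/12)]
3. After y ≥ 8: [(9,8) (15,8) (15,157/12) (9,163/12)]
4. After y ≤ 16: [(9,8) (15,8) (15,157/12) (9,163/12)]
5. Canonical ring: [(9,8) (15,8) (15,157/12) (9,163/12)]

Clipped polygon: [(9,8) (15,8) (15,157/12) (9,163/12)]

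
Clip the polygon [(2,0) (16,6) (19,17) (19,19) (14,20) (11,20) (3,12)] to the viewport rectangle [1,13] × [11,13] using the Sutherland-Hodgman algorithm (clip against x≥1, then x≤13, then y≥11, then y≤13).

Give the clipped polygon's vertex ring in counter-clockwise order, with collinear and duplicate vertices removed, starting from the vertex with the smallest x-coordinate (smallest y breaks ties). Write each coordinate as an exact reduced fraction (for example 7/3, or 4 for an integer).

Clipped polygon: [(35/12,11) (13,11) (13,13) (4,13) (3,12)]

1. After x ≥ 1: [(2,0) (16,6) (19,17) (19,19) (14,20) (11,20) (3,12)]
2. After x ≤ 13: [(2,0) (13,33/7) (13,20) (11,20) (3,12)]
3. After y ≥ 11: [(35/12,11) (13,11) (13,20) (11,20) (3,12)]
4. After y ≤ 13: [(35/12,11) (13,11) (13,13) (4,13) (3,12)]
5. Canonical ring: [(35/12,11) (13,11) (13,13) (4,13) (3,12)]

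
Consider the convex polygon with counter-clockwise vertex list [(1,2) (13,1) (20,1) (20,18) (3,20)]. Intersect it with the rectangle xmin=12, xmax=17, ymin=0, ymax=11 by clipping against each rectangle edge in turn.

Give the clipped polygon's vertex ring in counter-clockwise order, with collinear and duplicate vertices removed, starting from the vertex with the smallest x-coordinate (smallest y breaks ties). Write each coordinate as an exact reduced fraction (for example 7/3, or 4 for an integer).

Clipped polygon: [(12,13/12) (13,1) (17,1) (17,11) (12,11)]

1. After x ≥ 12: [(12,13/12) (13,1) (20,1) (20,18) (12,322/17)]
2. After x ≤ 17: [(12,13/12) (13,1) (17,1) (17,312/17) (12,322/17)]
3. After y ≥ 0: [(12,13/12) (13,1) (17,1) (17,312/17) (12,322/17)]
4. After y ≤ 11: [(12,11) (12,13/12) (13,1) (17,1) (17,11)]
5. Canonical ring: [(12,13/12) (13,1) (17,1) (17,11) (12,11)]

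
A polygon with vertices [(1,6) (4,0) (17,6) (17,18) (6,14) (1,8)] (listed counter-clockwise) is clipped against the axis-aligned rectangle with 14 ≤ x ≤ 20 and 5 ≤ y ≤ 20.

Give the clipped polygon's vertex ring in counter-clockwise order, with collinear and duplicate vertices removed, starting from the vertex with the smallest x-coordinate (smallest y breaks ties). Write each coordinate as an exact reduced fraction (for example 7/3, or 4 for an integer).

Clipped polygon: [(14,5) (89/6,5) (17,6) (17,18) (14,186/11)]

1. After x ≥ 14: [(14,60/13) (17,6) (17,18) (14,186/11)]
2. After x ≤ 20: [(14,60/13) (17,6) (17,18) (14,186/11)]
3. After y ≥ 5: [(14,5) (89/6,5) (17,6) (17,18) (14,186/11)]
4. After y ≤ 20: [(14,5) (89/6,5) (17,6) (17,18) (14,186/11)]
5. Canonical ring: [(14,5) (89/6,5) (17,6) (17,18) (14,186/11)]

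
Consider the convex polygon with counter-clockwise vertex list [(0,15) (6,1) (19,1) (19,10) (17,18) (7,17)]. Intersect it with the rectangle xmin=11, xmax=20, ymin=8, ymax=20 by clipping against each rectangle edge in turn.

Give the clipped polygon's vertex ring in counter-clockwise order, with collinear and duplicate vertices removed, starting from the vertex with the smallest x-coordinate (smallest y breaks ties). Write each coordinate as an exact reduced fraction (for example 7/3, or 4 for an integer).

1. After x ≥ 11: [(11,1) (19,1) (19,10) (17,18) (11,87/5)]
2. After x ≤ 20: [(11,1) (19,1) (19,10) (17,18) (11,87/5)]
3. After y ≥ 8: [(11,8) (19,8) (19,10) (17,18) (11,87/5)]
4. After y ≤ 20: [(11,8) (19,8) (19,10) (17,18) (11,87/5)]
5. Canonical ring: [(11,8) (19,8) (19,10) (17,18) (11,87/5)]

Clipped polygon: [(11,8) (19,8) (19,10) (17,18) (11,87/5)]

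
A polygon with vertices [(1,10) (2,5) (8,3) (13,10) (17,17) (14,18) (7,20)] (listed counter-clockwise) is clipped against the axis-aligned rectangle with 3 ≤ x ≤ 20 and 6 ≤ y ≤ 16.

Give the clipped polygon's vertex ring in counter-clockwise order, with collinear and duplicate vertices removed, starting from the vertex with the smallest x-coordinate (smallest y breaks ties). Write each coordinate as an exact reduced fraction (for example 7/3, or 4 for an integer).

1. After x ≥ 3: [(3,40/3) (3,14/3) (8,3) (13,10) (17,17) (14,18) (7,20)]
2. After x ≤ 20: [(3,40/3) (3,14/3) (8,3) (13,10) (17,17) (14,18) (7,20)]
3. After y ≥ 6: [(3,40/3) (3,6) (71/7,6) (13,10) (17,17) (14,18) (7,20)]
4. After y ≤ 16: [(23/5,16) (3,40/3) (3,6) (71/7,6) (13,10) (115/7,16)]
5. Canonical ring: [(3,6) (71/7,6) (13,10) (115/7,16) (23/5,16) (3,40/3)]

Clipped polygon: [(3,6) (71/7,6) (13,10) (115/7,16) (23/5,16) (3,40/3)]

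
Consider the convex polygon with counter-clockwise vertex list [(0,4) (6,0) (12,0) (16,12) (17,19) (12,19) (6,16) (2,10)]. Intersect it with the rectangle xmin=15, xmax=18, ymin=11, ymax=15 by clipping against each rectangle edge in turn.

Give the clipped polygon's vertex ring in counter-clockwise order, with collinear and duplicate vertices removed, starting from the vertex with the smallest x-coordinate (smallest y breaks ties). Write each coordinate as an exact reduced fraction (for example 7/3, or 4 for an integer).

Clipped polygon: [(15,11) (47/3,11) (16,12) (115/7,15) (15,15)]

1. After x ≥ 15: [(15,9) (16,12) (17,19) (15,19)]
2. After x ≤ 18: [(15,9) (16,12) (17,19) (15,19)]
3. After y ≥ 11: [(15,11) (47/3,11) (16,12) (17,19) (15,19)]
4. After y ≤ 15: [(15,15) (15,11) (47/3,11) (16,12) (115/7,15)]
5. Canonical ring: [(15,11) (47/3,11) (16,12) (115/7,15) (15,15)]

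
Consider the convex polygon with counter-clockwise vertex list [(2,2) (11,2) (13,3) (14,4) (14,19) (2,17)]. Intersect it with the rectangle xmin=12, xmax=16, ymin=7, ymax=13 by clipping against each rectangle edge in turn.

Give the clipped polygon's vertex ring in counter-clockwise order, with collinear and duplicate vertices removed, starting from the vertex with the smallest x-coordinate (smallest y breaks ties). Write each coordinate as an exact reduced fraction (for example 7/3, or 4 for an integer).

1. After x ≥ 12: [(12,5/2) (13,3) (14,4) (14,19) (12,56/3)]
2. After x ≤ 16: [(12,5/2) (13,3) (14,4) (14,19) (12,56/3)]
3. After y ≥ 7: [(12,7) (14,7) (14,19) (12,56/3)]
4. After y ≤ 13: [(12,13) (12,7) (14,7) (14,13)]
5. Canonical ring: [(12,7) (14,7) (14,13) (12,13)]

Clipped polygon: [(12,7) (14,7) (14,13) (12,13)]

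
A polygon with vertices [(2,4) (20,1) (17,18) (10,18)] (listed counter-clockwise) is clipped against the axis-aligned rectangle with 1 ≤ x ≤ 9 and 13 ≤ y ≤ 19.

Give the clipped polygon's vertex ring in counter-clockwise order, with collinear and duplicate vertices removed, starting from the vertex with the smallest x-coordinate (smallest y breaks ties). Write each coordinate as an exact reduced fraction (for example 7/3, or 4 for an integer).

1. After x ≥ 1: [(2,4) (20,1) (17,18) (10,18)]
2. After x ≤ 9: [(9,65/4) (2,4) (9,17/6)]
3. After y ≥ 13: [(9,13) (9,65/4) (50/7,13)]
4. After y ≤ 19: [(9,13) (9,65/4) (50/7,13)]
5. Canonical ring: [(50/7,13) (9,13) (9,65/4)]

Clipped polygon: [(50/7,13) (9,13) (9,65/4)]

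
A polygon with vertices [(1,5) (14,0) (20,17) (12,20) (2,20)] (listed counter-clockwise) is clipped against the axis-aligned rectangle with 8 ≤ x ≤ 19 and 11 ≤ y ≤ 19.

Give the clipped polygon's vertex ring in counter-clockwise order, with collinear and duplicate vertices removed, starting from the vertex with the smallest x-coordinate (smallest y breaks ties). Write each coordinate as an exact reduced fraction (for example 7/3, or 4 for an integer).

1. After x ≥ 8: [(8,30/13) (14,0) (20,17) (12,20) (8,20)]
2. After x ≤ 19: [(8,30/13) (14,0) (19,85/6) (19,139/8) (12,20) (8,20)]
3. After y ≥ 11: [(8,11) (304/17,11) (19,85/6) (19,139/8) (12,20) (8,20)]
4. After y ≤ 19: [(8,19) (8,11) (304/17,11) (19,85/6) (19,139/8) (44/3,19)]
5. Canonical ring: [(8,11) (304/17,11) (19,85/6) (19,139/8) (44/3,19) (8,19)]

Clipped polygon: [(8,11) (304/17,11) (19,85/6) (19,139/8) (44/3,19) (8,19)]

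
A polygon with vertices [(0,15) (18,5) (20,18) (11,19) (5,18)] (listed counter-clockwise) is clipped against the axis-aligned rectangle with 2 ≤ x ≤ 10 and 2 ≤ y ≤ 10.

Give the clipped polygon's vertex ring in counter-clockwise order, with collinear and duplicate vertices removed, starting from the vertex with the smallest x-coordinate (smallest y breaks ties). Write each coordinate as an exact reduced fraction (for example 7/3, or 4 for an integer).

1. After x ≥ 2: [(2,81/5) (2,125/9) (18,5) (20,18) (11,19) (5,18)]
2. After x ≤ 10: [(2,81/5) (2,125/9) (10,85/9) (10,113/6) (5,18)]
3. After y ≥ 2: [(2,81/5) (2,125/9) (10,85/9) (10,113/6) (5,18)]
4. After y ≤ 10: [(9,10) (10,85/9) (10,10)]
5. Canonical ring: [(9,10) (10,85/9) (10,10)]

Clipped polygon: [(9,10) (10,85/9) (10,10)]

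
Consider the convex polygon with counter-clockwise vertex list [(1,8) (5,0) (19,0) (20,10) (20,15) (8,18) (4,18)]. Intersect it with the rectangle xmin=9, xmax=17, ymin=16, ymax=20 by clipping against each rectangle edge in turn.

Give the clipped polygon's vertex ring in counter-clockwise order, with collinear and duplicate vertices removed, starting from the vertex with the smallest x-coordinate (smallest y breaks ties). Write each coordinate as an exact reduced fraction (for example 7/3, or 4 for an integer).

1. After x ≥ 9: [(9,0) (19,0) (20,10) (20,15) (9,71/4)]
2. After x ≤ 17: [(9,0) (17,0) (17,63/4) (9,71/4)]
3. After y ≥ 16: [(9,16) (16,16) (9,71/4)]
4. After y ≤ 20: [(9,16) (16,16) (9,71/4)]
5. Canonical ring: [(9,16) (16,16) (9,71/4)]

Clipped polygon: [(9,16) (16,16) (9,71/4)]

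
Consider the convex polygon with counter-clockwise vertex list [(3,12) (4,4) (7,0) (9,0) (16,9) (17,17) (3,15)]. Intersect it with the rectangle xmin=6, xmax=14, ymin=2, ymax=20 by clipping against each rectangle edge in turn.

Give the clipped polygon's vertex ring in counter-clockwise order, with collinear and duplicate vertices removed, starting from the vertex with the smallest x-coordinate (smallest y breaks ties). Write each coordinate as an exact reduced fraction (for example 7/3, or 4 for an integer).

Clipped polygon: [(6,2) (95/9,2) (14,45/7) (14,116/7) (6,108/7)]

1. After x ≥ 6: [(6,4/3) (7,0) (9,0) (16,9) (17,17) (6,108/7)]
2. After x ≤ 14: [(6,4/3) (7,0) (9,0) (14,45/7) (14,116/7) (6,108/7)]
3. After y ≥ 2: [(6,2) (95/9,2) (14,45/7) (14,116/7) (6,108/7)]
4. After y ≤ 20: [(6,2) (95/9,2) (14,45/7) (14,116/7) (6,108/7)]
5. Canonical ring: [(6,2) (95/9,2) (14,45/7) (14,116/7) (6,108/7)]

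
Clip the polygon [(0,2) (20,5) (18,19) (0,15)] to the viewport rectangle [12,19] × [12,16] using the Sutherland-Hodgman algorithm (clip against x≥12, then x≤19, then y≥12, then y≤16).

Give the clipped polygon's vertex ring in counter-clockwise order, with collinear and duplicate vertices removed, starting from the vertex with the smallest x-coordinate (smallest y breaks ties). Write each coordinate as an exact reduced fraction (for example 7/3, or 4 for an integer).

1. After x ≥ 12: [(12,19/5) (20,5) (18,19) (12,53/3)]
2. After x ≤ 19: [(12,19/5) (19,97/20) (19,12) (18,19) (12,53/3)]
3. After y ≥ 12: [(12,12) (19,12) (19,12) (18,19) (12,53/3)]
4. After y ≤ 16: [(12,16) (12,12) (19,12) (19,12) (129/7,16)]
5. Canonical ring: [(12,12) (19,12) (129/7,16) (12,16)]

Clipped polygon: [(12,12) (19,12) (129/7,16) (12,16)]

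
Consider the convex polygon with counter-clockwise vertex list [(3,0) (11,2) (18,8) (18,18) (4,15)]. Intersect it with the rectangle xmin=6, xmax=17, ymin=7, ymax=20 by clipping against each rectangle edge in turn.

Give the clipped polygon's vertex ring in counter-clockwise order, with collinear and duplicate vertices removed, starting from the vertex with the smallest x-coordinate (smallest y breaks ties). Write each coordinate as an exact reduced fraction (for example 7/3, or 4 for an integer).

1. After x ≥ 6: [(6,3/4) (11,2) (18,8) (18,18) (6,108/7)]
2. After x ≤ 17: [(6,3/4) (11,2) (17,50/7) (17,249/14) (6,108/7)]
3. After y ≥ 7: [(6,7) (101/6,7) (17,50/7) (17,249/14) (6,108/7)]
4. After y ≤ 20: [(6,7) (101/6,7) (17,50/7) (17,249/14) (6,108/7)]
5. Canonical ring: [(6,7) (101/6,7) (17,50/7) (17,249/14) (6,108/7)]

Clipped polygon: [(6,7) (101/6,7) (17,50/7) (17,249/14) (6,108/7)]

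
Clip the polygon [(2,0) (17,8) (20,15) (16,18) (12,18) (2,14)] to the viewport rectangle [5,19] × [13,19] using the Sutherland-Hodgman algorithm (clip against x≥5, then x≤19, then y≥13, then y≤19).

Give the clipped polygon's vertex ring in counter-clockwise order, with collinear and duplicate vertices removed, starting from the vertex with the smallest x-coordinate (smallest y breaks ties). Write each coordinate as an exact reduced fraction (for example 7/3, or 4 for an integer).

1. After x ≥ 5: [(5,8/5) (17,8) (20,15) (16,18) (12,18) (5,76/5)]
2. After x ≤ 19: [(5,8/5) (17,8) (19,38/3) (19,63/4) (16,18) (12,18) (5,76/5)]
3. After y ≥ 13: [(5,13) (19,13) (19,63/4) (16,18) (12,18) (5,76/5)]
4. After y ≤ 19: [(5,13) (19,13) (19,63/4) (16,18) (12,18) (5,76/5)]
5. Canonical ring: [(5,13) (19,13) (19,63/4) (16,18) (12,18) (5,76/5)]

Clipped polygon: [(5,13) (19,13) (19,63/4) (16,18) (12,18) (5,76/5)]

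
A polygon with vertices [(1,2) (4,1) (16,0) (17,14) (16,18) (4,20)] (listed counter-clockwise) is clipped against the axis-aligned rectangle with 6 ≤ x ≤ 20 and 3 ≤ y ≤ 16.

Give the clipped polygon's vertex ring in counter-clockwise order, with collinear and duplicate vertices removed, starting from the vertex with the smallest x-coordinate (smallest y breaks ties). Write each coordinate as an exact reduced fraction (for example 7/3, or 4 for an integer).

Clipped polygon: [(6,3) (227/14,3) (17,14) (33/2,16) (6,16)]

1. After x ≥ 6: [(6,5/6) (16,0) (17,14) (16,18) (6,59/3)]
2. After x ≤ 20: [(6,5/6) (16,0) (17,14) (16,18) (6,59/3)]
3. After y ≥ 3: [(6,3) (227/14,3) (17,14) (16,18) (6,59/3)]
4. After y ≤ 16: [(6,16) (6,3) (227/14,3) (17,14) (33/2,16)]
5. Canonical ring: [(6,3) (227/14,3) (17,14) (33/2,16) (6,16)]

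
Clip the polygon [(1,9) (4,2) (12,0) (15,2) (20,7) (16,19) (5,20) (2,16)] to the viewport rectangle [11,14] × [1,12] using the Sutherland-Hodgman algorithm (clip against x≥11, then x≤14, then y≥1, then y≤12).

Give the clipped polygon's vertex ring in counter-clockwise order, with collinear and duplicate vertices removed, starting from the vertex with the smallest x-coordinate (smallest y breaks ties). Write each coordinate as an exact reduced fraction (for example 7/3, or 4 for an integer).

Clipped polygon: [(11,1) (27/2,1) (14,4/3) (14,12) (11,12)]

1. After x ≥ 11: [(11,1/4) (12,0) (15,2) (20,7) (16,19) (11,214/11)]
2. After x ≤ 14: [(11,1/4) (12,0) (14,4/3) (14,211/11) (11,214/11)]
3. After y ≥ 1: [(11,1) (27/2,1) (14,4/3) (14,211/11) (11,214/11)]
4. After y ≤ 12: [(11,12) (11,1) (27/2,1) (14,4/3) (14,12)]
5. Canonical ring: [(11,1) (27/2,1) (14,4/3) (14,12) (11,12)]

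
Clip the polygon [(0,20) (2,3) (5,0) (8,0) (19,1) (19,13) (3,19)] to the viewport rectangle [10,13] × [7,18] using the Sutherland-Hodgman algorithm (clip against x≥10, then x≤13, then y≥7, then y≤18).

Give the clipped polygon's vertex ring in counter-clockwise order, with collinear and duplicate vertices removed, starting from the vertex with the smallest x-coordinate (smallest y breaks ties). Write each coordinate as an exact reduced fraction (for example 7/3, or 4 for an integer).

1. After x ≥ 10: [(10,2/11) (19,1) (19,13) (10,131/8)]
2. After x ≤ 13: [(10,2/11) (13,5/11) (13,61/4) (10,131/8)]
3. After y ≥ 7: [(10,7) (13,7) (13,61/4) (10,131/8)]
4. After y ≤ 18: [(10,7) (13,7) (13,61/4) (10,131/8)]
5. Canonical ring: [(10,7) (13,7) (13,61/4) (10,131/8)]

Clipped polygon: [(10,7) (13,7) (13,61/4) (10,131/8)]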